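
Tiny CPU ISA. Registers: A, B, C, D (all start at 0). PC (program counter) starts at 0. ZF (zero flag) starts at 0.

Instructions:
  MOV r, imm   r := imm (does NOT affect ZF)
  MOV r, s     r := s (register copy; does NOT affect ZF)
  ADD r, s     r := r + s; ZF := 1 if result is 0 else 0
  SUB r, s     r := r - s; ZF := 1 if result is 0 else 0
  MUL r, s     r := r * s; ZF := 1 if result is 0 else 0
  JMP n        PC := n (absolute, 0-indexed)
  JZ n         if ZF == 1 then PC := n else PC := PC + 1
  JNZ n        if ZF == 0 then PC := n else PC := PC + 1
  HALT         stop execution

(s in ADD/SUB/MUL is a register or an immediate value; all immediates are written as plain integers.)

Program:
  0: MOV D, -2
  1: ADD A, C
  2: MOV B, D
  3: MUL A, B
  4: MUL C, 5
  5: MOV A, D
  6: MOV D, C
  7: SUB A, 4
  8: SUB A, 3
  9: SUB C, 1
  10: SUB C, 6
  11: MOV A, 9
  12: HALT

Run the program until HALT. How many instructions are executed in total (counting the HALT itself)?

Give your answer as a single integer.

Step 1: PC=0 exec 'MOV D, -2'. After: A=0 B=0 C=0 D=-2 ZF=0 PC=1
Step 2: PC=1 exec 'ADD A, C'. After: A=0 B=0 C=0 D=-2 ZF=1 PC=2
Step 3: PC=2 exec 'MOV B, D'. After: A=0 B=-2 C=0 D=-2 ZF=1 PC=3
Step 4: PC=3 exec 'MUL A, B'. After: A=0 B=-2 C=0 D=-2 ZF=1 PC=4
Step 5: PC=4 exec 'MUL C, 5'. After: A=0 B=-2 C=0 D=-2 ZF=1 PC=5
Step 6: PC=5 exec 'MOV A, D'. After: A=-2 B=-2 C=0 D=-2 ZF=1 PC=6
Step 7: PC=6 exec 'MOV D, C'. After: A=-2 B=-2 C=0 D=0 ZF=1 PC=7
Step 8: PC=7 exec 'SUB A, 4'. After: A=-6 B=-2 C=0 D=0 ZF=0 PC=8
Step 9: PC=8 exec 'SUB A, 3'. After: A=-9 B=-2 C=0 D=0 ZF=0 PC=9
Step 10: PC=9 exec 'SUB C, 1'. After: A=-9 B=-2 C=-1 D=0 ZF=0 PC=10
Step 11: PC=10 exec 'SUB C, 6'. After: A=-9 B=-2 C=-7 D=0 ZF=0 PC=11
Step 12: PC=11 exec 'MOV A, 9'. After: A=9 B=-2 C=-7 D=0 ZF=0 PC=12
Step 13: PC=12 exec 'HALT'. After: A=9 B=-2 C=-7 D=0 ZF=0 PC=12 HALTED
Total instructions executed: 13

Answer: 13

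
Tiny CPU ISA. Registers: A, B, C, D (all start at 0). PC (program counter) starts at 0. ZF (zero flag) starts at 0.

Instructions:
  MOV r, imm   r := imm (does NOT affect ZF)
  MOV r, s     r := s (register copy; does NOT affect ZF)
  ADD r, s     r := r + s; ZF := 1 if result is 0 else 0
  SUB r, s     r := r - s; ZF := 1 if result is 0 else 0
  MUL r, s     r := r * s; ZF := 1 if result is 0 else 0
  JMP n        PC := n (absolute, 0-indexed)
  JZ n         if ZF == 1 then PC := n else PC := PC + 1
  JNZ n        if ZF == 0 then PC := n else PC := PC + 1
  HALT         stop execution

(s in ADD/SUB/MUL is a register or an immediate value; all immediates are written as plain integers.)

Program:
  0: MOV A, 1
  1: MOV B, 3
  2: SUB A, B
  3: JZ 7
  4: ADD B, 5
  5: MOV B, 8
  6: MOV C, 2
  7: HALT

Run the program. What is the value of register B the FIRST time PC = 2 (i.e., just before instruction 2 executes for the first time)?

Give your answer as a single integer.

Step 1: PC=0 exec 'MOV A, 1'. After: A=1 B=0 C=0 D=0 ZF=0 PC=1
Step 2: PC=1 exec 'MOV B, 3'. After: A=1 B=3 C=0 D=0 ZF=0 PC=2
First time PC=2: B=3

3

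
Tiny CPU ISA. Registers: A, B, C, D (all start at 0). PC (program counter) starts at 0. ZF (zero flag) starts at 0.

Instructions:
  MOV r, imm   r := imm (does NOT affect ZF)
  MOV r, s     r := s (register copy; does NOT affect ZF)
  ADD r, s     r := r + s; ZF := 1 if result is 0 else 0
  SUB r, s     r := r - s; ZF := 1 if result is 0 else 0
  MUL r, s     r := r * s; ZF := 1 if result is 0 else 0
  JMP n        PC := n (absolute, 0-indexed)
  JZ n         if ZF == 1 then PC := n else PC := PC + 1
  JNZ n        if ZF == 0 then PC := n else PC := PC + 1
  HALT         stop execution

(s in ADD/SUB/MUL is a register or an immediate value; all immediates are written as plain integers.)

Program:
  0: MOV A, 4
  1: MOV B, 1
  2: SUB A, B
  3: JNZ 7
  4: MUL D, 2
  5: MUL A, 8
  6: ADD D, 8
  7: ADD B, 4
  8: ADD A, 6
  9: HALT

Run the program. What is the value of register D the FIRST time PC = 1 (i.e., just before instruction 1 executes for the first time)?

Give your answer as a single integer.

Step 1: PC=0 exec 'MOV A, 4'. After: A=4 B=0 C=0 D=0 ZF=0 PC=1
First time PC=1: D=0

0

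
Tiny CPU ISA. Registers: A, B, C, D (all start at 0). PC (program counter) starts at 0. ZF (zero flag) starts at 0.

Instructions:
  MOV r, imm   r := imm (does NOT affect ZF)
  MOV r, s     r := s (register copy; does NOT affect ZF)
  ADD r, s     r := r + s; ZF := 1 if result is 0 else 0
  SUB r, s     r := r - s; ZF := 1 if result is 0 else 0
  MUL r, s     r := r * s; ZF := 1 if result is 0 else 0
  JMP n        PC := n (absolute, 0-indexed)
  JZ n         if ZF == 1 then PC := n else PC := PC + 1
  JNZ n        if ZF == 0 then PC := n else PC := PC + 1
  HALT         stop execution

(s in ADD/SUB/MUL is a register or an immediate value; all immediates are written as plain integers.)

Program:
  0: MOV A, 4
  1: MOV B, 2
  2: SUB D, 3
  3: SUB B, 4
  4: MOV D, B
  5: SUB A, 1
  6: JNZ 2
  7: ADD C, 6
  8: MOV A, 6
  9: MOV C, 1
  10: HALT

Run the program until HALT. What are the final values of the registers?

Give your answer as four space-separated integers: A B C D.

Answer: 6 -14 1 -14

Derivation:
Step 1: PC=0 exec 'MOV A, 4'. After: A=4 B=0 C=0 D=0 ZF=0 PC=1
Step 2: PC=1 exec 'MOV B, 2'. After: A=4 B=2 C=0 D=0 ZF=0 PC=2
Step 3: PC=2 exec 'SUB D, 3'. After: A=4 B=2 C=0 D=-3 ZF=0 PC=3
Step 4: PC=3 exec 'SUB B, 4'. After: A=4 B=-2 C=0 D=-3 ZF=0 PC=4
Step 5: PC=4 exec 'MOV D, B'. After: A=4 B=-2 C=0 D=-2 ZF=0 PC=5
Step 6: PC=5 exec 'SUB A, 1'. After: A=3 B=-2 C=0 D=-2 ZF=0 PC=6
Step 7: PC=6 exec 'JNZ 2'. After: A=3 B=-2 C=0 D=-2 ZF=0 PC=2
Step 8: PC=2 exec 'SUB D, 3'. After: A=3 B=-2 C=0 D=-5 ZF=0 PC=3
Step 9: PC=3 exec 'SUB B, 4'. After: A=3 B=-6 C=0 D=-5 ZF=0 PC=4
Step 10: PC=4 exec 'MOV D, B'. After: A=3 B=-6 C=0 D=-6 ZF=0 PC=5
Step 11: PC=5 exec 'SUB A, 1'. After: A=2 B=-6 C=0 D=-6 ZF=0 PC=6
Step 12: PC=6 exec 'JNZ 2'. After: A=2 B=-6 C=0 D=-6 ZF=0 PC=2
Step 13: PC=2 exec 'SUB D, 3'. After: A=2 B=-6 C=0 D=-9 ZF=0 PC=3
Step 14: PC=3 exec 'SUB B, 4'. After: A=2 B=-10 C=0 D=-9 ZF=0 PC=4
Step 15: PC=4 exec 'MOV D, B'. After: A=2 B=-10 C=0 D=-10 ZF=0 PC=5
Step 16: PC=5 exec 'SUB A, 1'. After: A=1 B=-10 C=0 D=-10 ZF=0 PC=6
Step 17: PC=6 exec 'JNZ 2'. After: A=1 B=-10 C=0 D=-10 ZF=0 PC=2
Step 18: PC=2 exec 'SUB D, 3'. After: A=1 B=-10 C=0 D=-13 ZF=0 PC=3
Step 19: PC=3 exec 'SUB B, 4'. After: A=1 B=-14 C=0 D=-13 ZF=0 PC=4
Step 20: PC=4 exec 'MOV D, B'. After: A=1 B=-14 C=0 D=-14 ZF=0 PC=5
Step 21: PC=5 exec 'SUB A, 1'. After: A=0 B=-14 C=0 D=-14 ZF=1 PC=6
Step 22: PC=6 exec 'JNZ 2'. After: A=0 B=-14 C=0 D=-14 ZF=1 PC=7
Step 23: PC=7 exec 'ADD C, 6'. After: A=0 B=-14 C=6 D=-14 ZF=0 PC=8
Step 24: PC=8 exec 'MOV A, 6'. After: A=6 B=-14 C=6 D=-14 ZF=0 PC=9
Step 25: PC=9 exec 'MOV C, 1'. After: A=6 B=-14 C=1 D=-14 ZF=0 PC=10
Step 26: PC=10 exec 'HALT'. After: A=6 B=-14 C=1 D=-14 ZF=0 PC=10 HALTED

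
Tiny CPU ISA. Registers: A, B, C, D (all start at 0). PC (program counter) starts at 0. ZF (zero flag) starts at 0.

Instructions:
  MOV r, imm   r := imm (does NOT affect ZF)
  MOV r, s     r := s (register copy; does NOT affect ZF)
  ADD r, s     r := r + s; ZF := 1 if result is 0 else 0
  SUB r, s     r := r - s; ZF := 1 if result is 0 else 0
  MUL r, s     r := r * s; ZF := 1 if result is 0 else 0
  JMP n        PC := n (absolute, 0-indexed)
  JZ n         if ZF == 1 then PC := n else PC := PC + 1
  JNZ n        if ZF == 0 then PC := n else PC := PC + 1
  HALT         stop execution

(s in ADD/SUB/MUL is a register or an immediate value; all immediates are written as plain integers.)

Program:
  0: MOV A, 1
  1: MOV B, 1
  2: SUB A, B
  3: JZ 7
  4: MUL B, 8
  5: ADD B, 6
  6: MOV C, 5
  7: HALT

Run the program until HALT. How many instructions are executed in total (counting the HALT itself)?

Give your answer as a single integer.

Step 1: PC=0 exec 'MOV A, 1'. After: A=1 B=0 C=0 D=0 ZF=0 PC=1
Step 2: PC=1 exec 'MOV B, 1'. After: A=1 B=1 C=0 D=0 ZF=0 PC=2
Step 3: PC=2 exec 'SUB A, B'. After: A=0 B=1 C=0 D=0 ZF=1 PC=3
Step 4: PC=3 exec 'JZ 7'. After: A=0 B=1 C=0 D=0 ZF=1 PC=7
Step 5: PC=7 exec 'HALT'. After: A=0 B=1 C=0 D=0 ZF=1 PC=7 HALTED
Total instructions executed: 5

Answer: 5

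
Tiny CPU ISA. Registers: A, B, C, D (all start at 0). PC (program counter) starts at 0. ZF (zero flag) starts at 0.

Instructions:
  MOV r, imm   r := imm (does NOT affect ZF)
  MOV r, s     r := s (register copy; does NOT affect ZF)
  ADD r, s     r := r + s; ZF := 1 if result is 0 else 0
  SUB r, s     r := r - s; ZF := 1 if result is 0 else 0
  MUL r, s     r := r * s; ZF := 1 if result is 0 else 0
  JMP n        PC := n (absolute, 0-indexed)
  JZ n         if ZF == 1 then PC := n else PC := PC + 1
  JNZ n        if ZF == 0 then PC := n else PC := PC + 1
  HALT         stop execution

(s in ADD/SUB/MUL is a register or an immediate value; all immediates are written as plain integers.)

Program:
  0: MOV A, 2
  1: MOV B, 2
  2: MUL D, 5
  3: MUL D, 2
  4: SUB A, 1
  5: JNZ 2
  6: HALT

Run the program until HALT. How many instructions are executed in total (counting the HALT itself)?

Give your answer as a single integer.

Answer: 11

Derivation:
Step 1: PC=0 exec 'MOV A, 2'. After: A=2 B=0 C=0 D=0 ZF=0 PC=1
Step 2: PC=1 exec 'MOV B, 2'. After: A=2 B=2 C=0 D=0 ZF=0 PC=2
Step 3: PC=2 exec 'MUL D, 5'. After: A=2 B=2 C=0 D=0 ZF=1 PC=3
Step 4: PC=3 exec 'MUL D, 2'. After: A=2 B=2 C=0 D=0 ZF=1 PC=4
Step 5: PC=4 exec 'SUB A, 1'. After: A=1 B=2 C=0 D=0 ZF=0 PC=5
Step 6: PC=5 exec 'JNZ 2'. After: A=1 B=2 C=0 D=0 ZF=0 PC=2
Step 7: PC=2 exec 'MUL D, 5'. After: A=1 B=2 C=0 D=0 ZF=1 PC=3
Step 8: PC=3 exec 'MUL D, 2'. After: A=1 B=2 C=0 D=0 ZF=1 PC=4
Step 9: PC=4 exec 'SUB A, 1'. After: A=0 B=2 C=0 D=0 ZF=1 PC=5
Step 10: PC=5 exec 'JNZ 2'. After: A=0 B=2 C=0 D=0 ZF=1 PC=6
Step 11: PC=6 exec 'HALT'. After: A=0 B=2 C=0 D=0 ZF=1 PC=6 HALTED
Total instructions executed: 11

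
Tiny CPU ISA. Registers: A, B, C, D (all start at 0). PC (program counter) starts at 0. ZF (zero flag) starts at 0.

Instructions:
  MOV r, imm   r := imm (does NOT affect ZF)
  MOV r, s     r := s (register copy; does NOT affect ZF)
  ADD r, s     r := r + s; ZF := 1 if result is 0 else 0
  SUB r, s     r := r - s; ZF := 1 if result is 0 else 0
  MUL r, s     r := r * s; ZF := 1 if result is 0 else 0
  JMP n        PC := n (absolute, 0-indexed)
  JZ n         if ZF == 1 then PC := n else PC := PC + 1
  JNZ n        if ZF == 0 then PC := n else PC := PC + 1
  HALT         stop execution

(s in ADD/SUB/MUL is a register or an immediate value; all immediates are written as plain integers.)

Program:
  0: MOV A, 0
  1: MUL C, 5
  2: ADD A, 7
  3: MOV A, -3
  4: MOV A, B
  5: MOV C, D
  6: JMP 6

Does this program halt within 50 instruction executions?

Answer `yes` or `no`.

Answer: no

Derivation:
Step 1: PC=0 exec 'MOV A, 0'. After: A=0 B=0 C=0 D=0 ZF=0 PC=1
Step 2: PC=1 exec 'MUL C, 5'. After: A=0 B=0 C=0 D=0 ZF=1 PC=2
Step 3: PC=2 exec 'ADD A, 7'. After: A=7 B=0 C=0 D=0 ZF=0 PC=3
Step 4: PC=3 exec 'MOV A, -3'. After: A=-3 B=0 C=0 D=0 ZF=0 PC=4
Step 5: PC=4 exec 'MOV A, B'. After: A=0 B=0 C=0 D=0 ZF=0 PC=5
Step 6: PC=5 exec 'MOV C, D'. After: A=0 B=0 C=0 D=0 ZF=0 PC=6
Step 7: PC=6 exec 'JMP 6'. After: A=0 B=0 C=0 D=0 ZF=0 PC=6
State after step 7 equals state after step 6: the program is in a cycle of length 1 and will never halt.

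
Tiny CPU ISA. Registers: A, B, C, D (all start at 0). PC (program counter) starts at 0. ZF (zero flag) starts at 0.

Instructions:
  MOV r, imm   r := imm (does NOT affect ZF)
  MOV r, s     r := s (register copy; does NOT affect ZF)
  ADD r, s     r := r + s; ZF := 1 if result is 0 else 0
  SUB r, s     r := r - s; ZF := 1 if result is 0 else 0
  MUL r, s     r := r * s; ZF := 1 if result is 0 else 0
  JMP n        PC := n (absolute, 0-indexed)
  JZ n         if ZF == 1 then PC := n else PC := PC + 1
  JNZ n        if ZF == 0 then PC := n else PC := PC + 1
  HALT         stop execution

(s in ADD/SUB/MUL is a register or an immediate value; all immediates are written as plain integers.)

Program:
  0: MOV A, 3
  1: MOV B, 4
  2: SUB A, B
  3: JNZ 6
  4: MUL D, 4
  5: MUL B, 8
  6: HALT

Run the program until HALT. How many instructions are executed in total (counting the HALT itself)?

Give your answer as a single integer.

Step 1: PC=0 exec 'MOV A, 3'. After: A=3 B=0 C=0 D=0 ZF=0 PC=1
Step 2: PC=1 exec 'MOV B, 4'. After: A=3 B=4 C=0 D=0 ZF=0 PC=2
Step 3: PC=2 exec 'SUB A, B'. After: A=-1 B=4 C=0 D=0 ZF=0 PC=3
Step 4: PC=3 exec 'JNZ 6'. After: A=-1 B=4 C=0 D=0 ZF=0 PC=6
Step 5: PC=6 exec 'HALT'. After: A=-1 B=4 C=0 D=0 ZF=0 PC=6 HALTED
Total instructions executed: 5

Answer: 5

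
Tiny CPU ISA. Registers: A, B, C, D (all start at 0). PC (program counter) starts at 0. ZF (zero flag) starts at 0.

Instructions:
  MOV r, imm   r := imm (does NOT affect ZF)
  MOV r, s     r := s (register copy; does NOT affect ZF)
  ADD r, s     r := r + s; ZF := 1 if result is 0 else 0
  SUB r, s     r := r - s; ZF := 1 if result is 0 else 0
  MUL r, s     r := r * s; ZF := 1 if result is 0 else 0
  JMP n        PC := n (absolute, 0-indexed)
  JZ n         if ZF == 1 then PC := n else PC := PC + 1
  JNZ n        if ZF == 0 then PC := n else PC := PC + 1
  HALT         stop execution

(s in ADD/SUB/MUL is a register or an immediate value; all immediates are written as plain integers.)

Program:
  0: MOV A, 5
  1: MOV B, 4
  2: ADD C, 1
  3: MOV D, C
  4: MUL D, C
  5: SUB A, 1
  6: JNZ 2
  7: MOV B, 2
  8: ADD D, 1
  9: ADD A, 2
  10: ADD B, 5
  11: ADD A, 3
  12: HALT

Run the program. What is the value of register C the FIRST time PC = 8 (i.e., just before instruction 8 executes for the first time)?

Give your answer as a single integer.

Step 1: PC=0 exec 'MOV A, 5'. After: A=5 B=0 C=0 D=0 ZF=0 PC=1
Step 2: PC=1 exec 'MOV B, 4'. After: A=5 B=4 C=0 D=0 ZF=0 PC=2
Step 3: PC=2 exec 'ADD C, 1'. After: A=5 B=4 C=1 D=0 ZF=0 PC=3
Step 4: PC=3 exec 'MOV D, C'. After: A=5 B=4 C=1 D=1 ZF=0 PC=4
Step 5: PC=4 exec 'MUL D, C'. After: A=5 B=4 C=1 D=1 ZF=0 PC=5
Step 6: PC=5 exec 'SUB A, 1'. After: A=4 B=4 C=1 D=1 ZF=0 PC=6
Step 7: PC=6 exec 'JNZ 2'. After: A=4 B=4 C=1 D=1 ZF=0 PC=2
Step 8: PC=2 exec 'ADD C, 1'. After: A=4 B=4 C=2 D=1 ZF=0 PC=3
Step 9: PC=3 exec 'MOV D, C'. After: A=4 B=4 C=2 D=2 ZF=0 PC=4
Step 10: PC=4 exec 'MUL D, C'. After: A=4 B=4 C=2 D=4 ZF=0 PC=5
Step 11: PC=5 exec 'SUB A, 1'. After: A=3 B=4 C=2 D=4 ZF=0 PC=6
Step 12: PC=6 exec 'JNZ 2'. After: A=3 B=4 C=2 D=4 ZF=0 PC=2
Step 13: PC=2 exec 'ADD C, 1'. After: A=3 B=4 C=3 D=4 ZF=0 PC=3
Step 14: PC=3 exec 'MOV D, C'. After: A=3 B=4 C=3 D=3 ZF=0 PC=4
Step 15: PC=4 exec 'MUL D, C'. After: A=3 B=4 C=3 D=9 ZF=0 PC=5
Step 16: PC=5 exec 'SUB A, 1'. After: A=2 B=4 C=3 D=9 ZF=0 PC=6
Step 17: PC=6 exec 'JNZ 2'. After: A=2 B=4 C=3 D=9 ZF=0 PC=2
Step 18: PC=2 exec 'ADD C, 1'. After: A=2 B=4 C=4 D=9 ZF=0 PC=3
Step 19: PC=3 exec 'MOV D, C'. After: A=2 B=4 C=4 D=4 ZF=0 PC=4
Step 20: PC=4 exec 'MUL D, C'. After: A=2 B=4 C=4 D=16 ZF=0 PC=5
Step 21: PC=5 exec 'SUB A, 1'. After: A=1 B=4 C=4 D=16 ZF=0 PC=6
Step 22: PC=6 exec 'JNZ 2'. After: A=1 B=4 C=4 D=16 ZF=0 PC=2
Step 23: PC=2 exec 'ADD C, 1'. After: A=1 B=4 C=5 D=16 ZF=0 PC=3
Step 24: PC=3 exec 'MOV D, C'. After: A=1 B=4 C=5 D=5 ZF=0 PC=4
Step 25: PC=4 exec 'MUL D, C'. After: A=1 B=4 C=5 D=25 ZF=0 PC=5
Step 26: PC=5 exec 'SUB A, 1'. After: A=0 B=4 C=5 D=25 ZF=1 PC=6
Step 27: PC=6 exec 'JNZ 2'. After: A=0 B=4 C=5 D=25 ZF=1 PC=7
Step 28: PC=7 exec 'MOV B, 2'. After: A=0 B=2 C=5 D=25 ZF=1 PC=8
First time PC=8: C=5

5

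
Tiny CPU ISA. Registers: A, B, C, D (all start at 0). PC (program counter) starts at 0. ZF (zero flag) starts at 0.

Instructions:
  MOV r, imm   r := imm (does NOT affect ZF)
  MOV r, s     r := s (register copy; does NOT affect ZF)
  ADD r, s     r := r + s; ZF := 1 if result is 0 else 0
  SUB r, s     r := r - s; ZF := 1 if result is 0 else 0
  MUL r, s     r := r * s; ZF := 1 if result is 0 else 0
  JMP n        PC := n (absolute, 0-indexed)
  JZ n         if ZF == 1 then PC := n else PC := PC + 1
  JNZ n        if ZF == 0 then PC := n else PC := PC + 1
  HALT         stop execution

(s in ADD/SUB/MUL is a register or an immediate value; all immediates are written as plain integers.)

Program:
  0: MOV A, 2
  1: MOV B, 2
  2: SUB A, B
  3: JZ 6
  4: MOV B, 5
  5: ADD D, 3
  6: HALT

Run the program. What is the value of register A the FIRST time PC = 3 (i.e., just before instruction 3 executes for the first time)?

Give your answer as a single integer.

Step 1: PC=0 exec 'MOV A, 2'. After: A=2 B=0 C=0 D=0 ZF=0 PC=1
Step 2: PC=1 exec 'MOV B, 2'. After: A=2 B=2 C=0 D=0 ZF=0 PC=2
Step 3: PC=2 exec 'SUB A, B'. After: A=0 B=2 C=0 D=0 ZF=1 PC=3
First time PC=3: A=0

0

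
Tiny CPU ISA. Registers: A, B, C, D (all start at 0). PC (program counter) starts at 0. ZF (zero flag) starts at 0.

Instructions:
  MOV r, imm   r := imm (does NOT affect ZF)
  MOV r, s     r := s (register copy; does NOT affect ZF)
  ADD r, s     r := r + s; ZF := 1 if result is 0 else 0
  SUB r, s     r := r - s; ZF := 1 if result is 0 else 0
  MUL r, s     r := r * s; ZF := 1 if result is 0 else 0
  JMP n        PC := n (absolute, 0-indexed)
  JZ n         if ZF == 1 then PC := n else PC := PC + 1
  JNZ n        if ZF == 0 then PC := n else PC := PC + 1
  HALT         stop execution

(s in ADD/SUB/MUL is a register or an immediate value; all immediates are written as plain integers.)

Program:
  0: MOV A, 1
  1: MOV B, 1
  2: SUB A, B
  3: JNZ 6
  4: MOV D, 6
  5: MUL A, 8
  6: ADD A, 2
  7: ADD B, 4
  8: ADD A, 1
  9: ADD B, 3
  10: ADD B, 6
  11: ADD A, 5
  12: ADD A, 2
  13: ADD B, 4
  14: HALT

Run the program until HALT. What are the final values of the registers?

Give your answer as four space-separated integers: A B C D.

Answer: 10 18 0 6

Derivation:
Step 1: PC=0 exec 'MOV A, 1'. After: A=1 B=0 C=0 D=0 ZF=0 PC=1
Step 2: PC=1 exec 'MOV B, 1'. After: A=1 B=1 C=0 D=0 ZF=0 PC=2
Step 3: PC=2 exec 'SUB A, B'. After: A=0 B=1 C=0 D=0 ZF=1 PC=3
Step 4: PC=3 exec 'JNZ 6'. After: A=0 B=1 C=0 D=0 ZF=1 PC=4
Step 5: PC=4 exec 'MOV D, 6'. After: A=0 B=1 C=0 D=6 ZF=1 PC=5
Step 6: PC=5 exec 'MUL A, 8'. After: A=0 B=1 C=0 D=6 ZF=1 PC=6
Step 7: PC=6 exec 'ADD A, 2'. After: A=2 B=1 C=0 D=6 ZF=0 PC=7
Step 8: PC=7 exec 'ADD B, 4'. After: A=2 B=5 C=0 D=6 ZF=0 PC=8
Step 9: PC=8 exec 'ADD A, 1'. After: A=3 B=5 C=0 D=6 ZF=0 PC=9
Step 10: PC=9 exec 'ADD B, 3'. After: A=3 B=8 C=0 D=6 ZF=0 PC=10
Step 11: PC=10 exec 'ADD B, 6'. After: A=3 B=14 C=0 D=6 ZF=0 PC=11
Step 12: PC=11 exec 'ADD A, 5'. After: A=8 B=14 C=0 D=6 ZF=0 PC=12
Step 13: PC=12 exec 'ADD A, 2'. After: A=10 B=14 C=0 D=6 ZF=0 PC=13
Step 14: PC=13 exec 'ADD B, 4'. After: A=10 B=18 C=0 D=6 ZF=0 PC=14
Step 15: PC=14 exec 'HALT'. After: A=10 B=18 C=0 D=6 ZF=0 PC=14 HALTED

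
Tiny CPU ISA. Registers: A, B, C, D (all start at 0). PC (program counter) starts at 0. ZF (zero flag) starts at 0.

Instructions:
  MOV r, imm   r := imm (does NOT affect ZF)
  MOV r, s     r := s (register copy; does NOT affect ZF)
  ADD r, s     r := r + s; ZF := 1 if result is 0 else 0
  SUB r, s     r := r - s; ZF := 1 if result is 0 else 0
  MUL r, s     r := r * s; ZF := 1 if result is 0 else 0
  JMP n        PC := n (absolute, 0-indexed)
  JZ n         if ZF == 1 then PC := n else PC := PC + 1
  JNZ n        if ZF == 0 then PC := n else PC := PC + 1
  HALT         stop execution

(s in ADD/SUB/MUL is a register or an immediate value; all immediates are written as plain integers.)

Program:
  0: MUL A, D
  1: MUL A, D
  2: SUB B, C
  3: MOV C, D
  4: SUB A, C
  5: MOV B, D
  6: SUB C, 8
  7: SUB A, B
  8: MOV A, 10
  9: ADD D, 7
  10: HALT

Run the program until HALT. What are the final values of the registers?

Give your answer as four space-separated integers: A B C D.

Step 1: PC=0 exec 'MUL A, D'. After: A=0 B=0 C=0 D=0 ZF=1 PC=1
Step 2: PC=1 exec 'MUL A, D'. After: A=0 B=0 C=0 D=0 ZF=1 PC=2
Step 3: PC=2 exec 'SUB B, C'. After: A=0 B=0 C=0 D=0 ZF=1 PC=3
Step 4: PC=3 exec 'MOV C, D'. After: A=0 B=0 C=0 D=0 ZF=1 PC=4
Step 5: PC=4 exec 'SUB A, C'. After: A=0 B=0 C=0 D=0 ZF=1 PC=5
Step 6: PC=5 exec 'MOV B, D'. After: A=0 B=0 C=0 D=0 ZF=1 PC=6
Step 7: PC=6 exec 'SUB C, 8'. After: A=0 B=0 C=-8 D=0 ZF=0 PC=7
Step 8: PC=7 exec 'SUB A, B'. After: A=0 B=0 C=-8 D=0 ZF=1 PC=8
Step 9: PC=8 exec 'MOV A, 10'. After: A=10 B=0 C=-8 D=0 ZF=1 PC=9
Step 10: PC=9 exec 'ADD D, 7'. After: A=10 B=0 C=-8 D=7 ZF=0 PC=10
Step 11: PC=10 exec 'HALT'. After: A=10 B=0 C=-8 D=7 ZF=0 PC=10 HALTED

Answer: 10 0 -8 7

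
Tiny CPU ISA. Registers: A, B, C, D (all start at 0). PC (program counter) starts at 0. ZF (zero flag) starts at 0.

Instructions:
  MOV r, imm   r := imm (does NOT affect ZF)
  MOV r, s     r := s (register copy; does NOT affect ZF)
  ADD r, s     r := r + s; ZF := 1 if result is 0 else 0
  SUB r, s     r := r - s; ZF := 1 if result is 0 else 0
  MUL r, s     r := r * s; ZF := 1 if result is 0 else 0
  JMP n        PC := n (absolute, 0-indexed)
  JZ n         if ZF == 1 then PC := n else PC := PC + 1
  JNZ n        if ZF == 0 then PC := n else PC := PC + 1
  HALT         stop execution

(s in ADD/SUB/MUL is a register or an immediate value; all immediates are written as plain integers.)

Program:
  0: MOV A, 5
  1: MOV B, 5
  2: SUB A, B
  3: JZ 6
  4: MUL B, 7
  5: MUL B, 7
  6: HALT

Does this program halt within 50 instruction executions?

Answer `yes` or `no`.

Step 1: PC=0 exec 'MOV A, 5'. After: A=5 B=0 C=0 D=0 ZF=0 PC=1
Step 2: PC=1 exec 'MOV B, 5'. After: A=5 B=5 C=0 D=0 ZF=0 PC=2
Step 3: PC=2 exec 'SUB A, B'. After: A=0 B=5 C=0 D=0 ZF=1 PC=3
Step 4: PC=3 exec 'JZ 6'. After: A=0 B=5 C=0 D=0 ZF=1 PC=6
Step 5: PC=6 exec 'HALT'. After: A=0 B=5 C=0 D=0 ZF=1 PC=6 HALTED

Answer: yes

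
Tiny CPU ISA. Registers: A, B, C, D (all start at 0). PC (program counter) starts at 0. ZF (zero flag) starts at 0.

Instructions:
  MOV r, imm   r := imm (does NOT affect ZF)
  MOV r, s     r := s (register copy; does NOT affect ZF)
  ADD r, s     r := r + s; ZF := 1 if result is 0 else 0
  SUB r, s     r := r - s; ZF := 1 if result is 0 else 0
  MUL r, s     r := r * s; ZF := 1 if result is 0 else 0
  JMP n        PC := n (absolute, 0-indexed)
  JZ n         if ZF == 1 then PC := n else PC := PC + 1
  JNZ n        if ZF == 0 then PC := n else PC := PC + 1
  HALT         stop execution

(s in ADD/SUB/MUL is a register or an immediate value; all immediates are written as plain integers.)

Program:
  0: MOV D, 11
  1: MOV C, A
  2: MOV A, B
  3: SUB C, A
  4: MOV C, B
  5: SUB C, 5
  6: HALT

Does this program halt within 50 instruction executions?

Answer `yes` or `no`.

Step 1: PC=0 exec 'MOV D, 11'. After: A=0 B=0 C=0 D=11 ZF=0 PC=1
Step 2: PC=1 exec 'MOV C, A'. After: A=0 B=0 C=0 D=11 ZF=0 PC=2
Step 3: PC=2 exec 'MOV A, B'. After: A=0 B=0 C=0 D=11 ZF=0 PC=3
Step 4: PC=3 exec 'SUB C, A'. After: A=0 B=0 C=0 D=11 ZF=1 PC=4
Step 5: PC=4 exec 'MOV C, B'. After: A=0 B=0 C=0 D=11 ZF=1 PC=5
Step 6: PC=5 exec 'SUB C, 5'. After: A=0 B=0 C=-5 D=11 ZF=0 PC=6
Step 7: PC=6 exec 'HALT'. After: A=0 B=0 C=-5 D=11 ZF=0 PC=6 HALTED

Answer: yes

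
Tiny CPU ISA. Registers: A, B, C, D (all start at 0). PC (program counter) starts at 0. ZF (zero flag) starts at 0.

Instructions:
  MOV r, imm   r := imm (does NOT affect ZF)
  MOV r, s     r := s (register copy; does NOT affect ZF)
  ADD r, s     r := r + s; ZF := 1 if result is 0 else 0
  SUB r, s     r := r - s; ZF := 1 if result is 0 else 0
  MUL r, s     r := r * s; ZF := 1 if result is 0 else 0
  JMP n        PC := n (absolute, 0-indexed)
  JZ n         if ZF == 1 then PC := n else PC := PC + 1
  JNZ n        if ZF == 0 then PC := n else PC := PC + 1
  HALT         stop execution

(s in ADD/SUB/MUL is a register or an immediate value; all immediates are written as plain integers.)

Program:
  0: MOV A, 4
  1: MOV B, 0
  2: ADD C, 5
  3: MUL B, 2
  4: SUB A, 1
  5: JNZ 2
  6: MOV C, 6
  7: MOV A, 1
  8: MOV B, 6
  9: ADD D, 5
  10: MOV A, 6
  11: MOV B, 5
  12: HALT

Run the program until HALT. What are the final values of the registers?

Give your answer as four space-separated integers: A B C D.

Answer: 6 5 6 5

Derivation:
Step 1: PC=0 exec 'MOV A, 4'. After: A=4 B=0 C=0 D=0 ZF=0 PC=1
Step 2: PC=1 exec 'MOV B, 0'. After: A=4 B=0 C=0 D=0 ZF=0 PC=2
Step 3: PC=2 exec 'ADD C, 5'. After: A=4 B=0 C=5 D=0 ZF=0 PC=3
Step 4: PC=3 exec 'MUL B, 2'. After: A=4 B=0 C=5 D=0 ZF=1 PC=4
Step 5: PC=4 exec 'SUB A, 1'. After: A=3 B=0 C=5 D=0 ZF=0 PC=5
Step 6: PC=5 exec 'JNZ 2'. After: A=3 B=0 C=5 D=0 ZF=0 PC=2
Step 7: PC=2 exec 'ADD C, 5'. After: A=3 B=0 C=10 D=0 ZF=0 PC=3
Step 8: PC=3 exec 'MUL B, 2'. After: A=3 B=0 C=10 D=0 ZF=1 PC=4
Step 9: PC=4 exec 'SUB A, 1'. After: A=2 B=0 C=10 D=0 ZF=0 PC=5
Step 10: PC=5 exec 'JNZ 2'. After: A=2 B=0 C=10 D=0 ZF=0 PC=2
Step 11: PC=2 exec 'ADD C, 5'. After: A=2 B=0 C=15 D=0 ZF=0 PC=3
Step 12: PC=3 exec 'MUL B, 2'. After: A=2 B=0 C=15 D=0 ZF=1 PC=4
Step 13: PC=4 exec 'SUB A, 1'. After: A=1 B=0 C=15 D=0 ZF=0 PC=5
Step 14: PC=5 exec 'JNZ 2'. After: A=1 B=0 C=15 D=0 ZF=0 PC=2
Step 15: PC=2 exec 'ADD C, 5'. After: A=1 B=0 C=20 D=0 ZF=0 PC=3
Step 16: PC=3 exec 'MUL B, 2'. After: A=1 B=0 C=20 D=0 ZF=1 PC=4
Step 17: PC=4 exec 'SUB A, 1'. After: A=0 B=0 C=20 D=0 ZF=1 PC=5
Step 18: PC=5 exec 'JNZ 2'. After: A=0 B=0 C=20 D=0 ZF=1 PC=6
Step 19: PC=6 exec 'MOV C, 6'. After: A=0 B=0 C=6 D=0 ZF=1 PC=7
Step 20: PC=7 exec 'MOV A, 1'. After: A=1 B=0 C=6 D=0 ZF=1 PC=8
Step 21: PC=8 exec 'MOV B, 6'. After: A=1 B=6 C=6 D=0 ZF=1 PC=9
Step 22: PC=9 exec 'ADD D, 5'. After: A=1 B=6 C=6 D=5 ZF=0 PC=10
Step 23: PC=10 exec 'MOV A, 6'. After: A=6 B=6 C=6 D=5 ZF=0 PC=11
Step 24: PC=11 exec 'MOV B, 5'. After: A=6 B=5 C=6 D=5 ZF=0 PC=12
Step 25: PC=12 exec 'HALT'. After: A=6 B=5 C=6 D=5 ZF=0 PC=12 HALTED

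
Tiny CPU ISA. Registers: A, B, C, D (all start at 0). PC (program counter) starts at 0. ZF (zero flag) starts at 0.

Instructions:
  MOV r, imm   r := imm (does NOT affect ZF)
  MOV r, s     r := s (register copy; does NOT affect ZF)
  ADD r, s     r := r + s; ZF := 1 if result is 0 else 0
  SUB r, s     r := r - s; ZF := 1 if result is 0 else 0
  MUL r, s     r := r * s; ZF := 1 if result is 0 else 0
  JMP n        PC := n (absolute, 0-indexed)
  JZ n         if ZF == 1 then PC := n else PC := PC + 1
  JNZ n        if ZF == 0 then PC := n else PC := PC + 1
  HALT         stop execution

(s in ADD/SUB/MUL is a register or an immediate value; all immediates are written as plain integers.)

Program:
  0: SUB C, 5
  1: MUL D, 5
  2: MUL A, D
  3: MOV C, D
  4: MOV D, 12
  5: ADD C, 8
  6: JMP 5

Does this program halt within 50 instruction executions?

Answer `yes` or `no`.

Step 1: PC=0 exec 'SUB C, 5'. After: A=0 B=0 C=-5 D=0 ZF=0 PC=1
Step 2: PC=1 exec 'MUL D, 5'. After: A=0 B=0 C=-5 D=0 ZF=1 PC=2
Step 3: PC=2 exec 'MUL A, D'. After: A=0 B=0 C=-5 D=0 ZF=1 PC=3
Step 4: PC=3 exec 'MOV C, D'. After: A=0 B=0 C=0 D=0 ZF=1 PC=4
Step 5: PC=4 exec 'MOV D, 12'. After: A=0 B=0 C=0 D=12 ZF=1 PC=5
Step 6: PC=5 exec 'ADD C, 8'. After: A=0 B=0 C=8 D=12 ZF=0 PC=6
Step 7: PC=6 exec 'JMP 5'. After: A=0 B=0 C=8 D=12 ZF=0 PC=5
Step 8: PC=5 exec 'ADD C, 8'. After: A=0 B=0 C=16 D=12 ZF=0 PC=6
Step 9: PC=6 exec 'JMP 5'. After: A=0 B=0 C=16 D=12 ZF=0 PC=5
Step 10: PC=5 exec 'ADD C, 8'. After: A=0 B=0 C=24 D=12 ZF=0 PC=6
Step 11: PC=6 exec 'JMP 5'. After: A=0 B=0 C=24 D=12 ZF=0 PC=5
Step 12: PC=5 exec 'ADD C, 8'. After: A=0 B=0 C=32 D=12 ZF=0 PC=6
Step 13: PC=6 exec 'JMP 5'. After: A=0 B=0 C=32 D=12 ZF=0 PC=5
Step 14: PC=5 exec 'ADD C, 8'. After: A=0 B=0 C=40 D=12 ZF=0 PC=6
Step 15: PC=6 exec 'JMP 5'. After: A=0 B=0 C=40 D=12 ZF=0 PC=5
After 50 steps: not halted. PC revisits the same instructions with no path to HALT; will never halt.

Answer: no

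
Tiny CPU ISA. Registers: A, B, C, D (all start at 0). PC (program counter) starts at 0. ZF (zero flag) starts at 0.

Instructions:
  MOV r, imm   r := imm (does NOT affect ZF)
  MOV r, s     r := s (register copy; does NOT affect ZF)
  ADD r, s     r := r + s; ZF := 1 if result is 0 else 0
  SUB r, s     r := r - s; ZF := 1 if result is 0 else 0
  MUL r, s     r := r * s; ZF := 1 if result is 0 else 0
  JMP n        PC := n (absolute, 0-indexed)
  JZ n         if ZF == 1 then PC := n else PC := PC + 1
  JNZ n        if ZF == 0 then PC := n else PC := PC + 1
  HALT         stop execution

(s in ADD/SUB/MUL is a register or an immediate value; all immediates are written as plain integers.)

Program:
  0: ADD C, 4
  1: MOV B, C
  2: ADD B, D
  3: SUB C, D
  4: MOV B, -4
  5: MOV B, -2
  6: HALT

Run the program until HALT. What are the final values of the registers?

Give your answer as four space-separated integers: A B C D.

Answer: 0 -2 4 0

Derivation:
Step 1: PC=0 exec 'ADD C, 4'. After: A=0 B=0 C=4 D=0 ZF=0 PC=1
Step 2: PC=1 exec 'MOV B, C'. After: A=0 B=4 C=4 D=0 ZF=0 PC=2
Step 3: PC=2 exec 'ADD B, D'. After: A=0 B=4 C=4 D=0 ZF=0 PC=3
Step 4: PC=3 exec 'SUB C, D'. After: A=0 B=4 C=4 D=0 ZF=0 PC=4
Step 5: PC=4 exec 'MOV B, -4'. After: A=0 B=-4 C=4 D=0 ZF=0 PC=5
Step 6: PC=5 exec 'MOV B, -2'. After: A=0 B=-2 C=4 D=0 ZF=0 PC=6
Step 7: PC=6 exec 'HALT'. After: A=0 B=-2 C=4 D=0 ZF=0 PC=6 HALTED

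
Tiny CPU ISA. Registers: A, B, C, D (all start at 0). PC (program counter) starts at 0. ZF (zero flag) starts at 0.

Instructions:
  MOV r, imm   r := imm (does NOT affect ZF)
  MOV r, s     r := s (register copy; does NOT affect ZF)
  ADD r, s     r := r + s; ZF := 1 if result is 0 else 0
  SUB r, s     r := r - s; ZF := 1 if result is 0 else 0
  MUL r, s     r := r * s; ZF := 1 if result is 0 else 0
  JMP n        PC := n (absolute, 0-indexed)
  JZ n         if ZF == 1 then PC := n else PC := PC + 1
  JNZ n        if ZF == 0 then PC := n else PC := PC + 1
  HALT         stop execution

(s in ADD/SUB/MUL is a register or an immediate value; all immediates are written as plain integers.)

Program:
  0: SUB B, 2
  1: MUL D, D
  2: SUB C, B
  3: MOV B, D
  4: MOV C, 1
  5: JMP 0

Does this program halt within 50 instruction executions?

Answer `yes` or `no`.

Answer: no

Derivation:
Step 1: PC=0 exec 'SUB B, 2'. After: A=0 B=-2 C=0 D=0 ZF=0 PC=1
Step 2: PC=1 exec 'MUL D, D'. After: A=0 B=-2 C=0 D=0 ZF=1 PC=2
Step 3: PC=2 exec 'SUB C, B'. After: A=0 B=-2 C=2 D=0 ZF=0 PC=3
Step 4: PC=3 exec 'MOV B, D'. After: A=0 B=0 C=2 D=0 ZF=0 PC=4
Step 5: PC=4 exec 'MOV C, 1'. After: A=0 B=0 C=1 D=0 ZF=0 PC=5
Step 6: PC=5 exec 'JMP 0'. After: A=0 B=0 C=1 D=0 ZF=0 PC=0
Step 7: PC=0 exec 'SUB B, 2'. After: A=0 B=-2 C=1 D=0 ZF=0 PC=1
Step 8: PC=1 exec 'MUL D, D'. After: A=0 B=-2 C=1 D=0 ZF=1 PC=2
Step 9: PC=2 exec 'SUB C, B'. After: A=0 B=-2 C=3 D=0 ZF=0 PC=3
Step 10: PC=3 exec 'MOV B, D'. After: A=0 B=0 C=3 D=0 ZF=0 PC=4
Step 11: PC=4 exec 'MOV C, 1'. After: A=0 B=0 C=1 D=0 ZF=0 PC=5
State after step 11 equals state after step 5: the program is in a cycle of length 6 and will never halt.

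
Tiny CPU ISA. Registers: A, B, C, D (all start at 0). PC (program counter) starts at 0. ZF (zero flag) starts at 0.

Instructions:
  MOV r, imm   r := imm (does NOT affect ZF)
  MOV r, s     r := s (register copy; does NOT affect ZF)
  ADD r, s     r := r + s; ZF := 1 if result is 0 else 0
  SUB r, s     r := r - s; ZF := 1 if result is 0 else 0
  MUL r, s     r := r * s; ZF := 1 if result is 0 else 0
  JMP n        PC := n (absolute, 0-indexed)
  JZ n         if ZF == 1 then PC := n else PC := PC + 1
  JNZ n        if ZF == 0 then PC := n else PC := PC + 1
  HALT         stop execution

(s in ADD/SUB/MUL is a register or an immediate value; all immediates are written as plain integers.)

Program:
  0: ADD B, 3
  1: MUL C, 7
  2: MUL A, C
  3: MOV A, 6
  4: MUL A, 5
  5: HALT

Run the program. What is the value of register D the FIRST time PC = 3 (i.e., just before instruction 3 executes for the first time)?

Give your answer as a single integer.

Step 1: PC=0 exec 'ADD B, 3'. After: A=0 B=3 C=0 D=0 ZF=0 PC=1
Step 2: PC=1 exec 'MUL C, 7'. After: A=0 B=3 C=0 D=0 ZF=1 PC=2
Step 3: PC=2 exec 'MUL A, C'. After: A=0 B=3 C=0 D=0 ZF=1 PC=3
First time PC=3: D=0

0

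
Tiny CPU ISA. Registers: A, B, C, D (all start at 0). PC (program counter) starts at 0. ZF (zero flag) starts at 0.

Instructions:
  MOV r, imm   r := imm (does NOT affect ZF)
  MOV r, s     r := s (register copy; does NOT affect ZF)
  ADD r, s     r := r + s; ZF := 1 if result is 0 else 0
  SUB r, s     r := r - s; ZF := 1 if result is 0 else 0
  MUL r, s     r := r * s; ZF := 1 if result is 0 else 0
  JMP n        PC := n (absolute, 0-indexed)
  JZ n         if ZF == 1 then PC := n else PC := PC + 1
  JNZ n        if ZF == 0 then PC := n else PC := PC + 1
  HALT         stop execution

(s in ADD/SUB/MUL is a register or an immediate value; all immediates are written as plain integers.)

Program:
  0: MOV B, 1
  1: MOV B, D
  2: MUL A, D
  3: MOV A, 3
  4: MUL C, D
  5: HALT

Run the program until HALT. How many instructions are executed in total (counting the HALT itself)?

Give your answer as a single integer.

Answer: 6

Derivation:
Step 1: PC=0 exec 'MOV B, 1'. After: A=0 B=1 C=0 D=0 ZF=0 PC=1
Step 2: PC=1 exec 'MOV B, D'. After: A=0 B=0 C=0 D=0 ZF=0 PC=2
Step 3: PC=2 exec 'MUL A, D'. After: A=0 B=0 C=0 D=0 ZF=1 PC=3
Step 4: PC=3 exec 'MOV A, 3'. After: A=3 B=0 C=0 D=0 ZF=1 PC=4
Step 5: PC=4 exec 'MUL C, D'. After: A=3 B=0 C=0 D=0 ZF=1 PC=5
Step 6: PC=5 exec 'HALT'. After: A=3 B=0 C=0 D=0 ZF=1 PC=5 HALTED
Total instructions executed: 6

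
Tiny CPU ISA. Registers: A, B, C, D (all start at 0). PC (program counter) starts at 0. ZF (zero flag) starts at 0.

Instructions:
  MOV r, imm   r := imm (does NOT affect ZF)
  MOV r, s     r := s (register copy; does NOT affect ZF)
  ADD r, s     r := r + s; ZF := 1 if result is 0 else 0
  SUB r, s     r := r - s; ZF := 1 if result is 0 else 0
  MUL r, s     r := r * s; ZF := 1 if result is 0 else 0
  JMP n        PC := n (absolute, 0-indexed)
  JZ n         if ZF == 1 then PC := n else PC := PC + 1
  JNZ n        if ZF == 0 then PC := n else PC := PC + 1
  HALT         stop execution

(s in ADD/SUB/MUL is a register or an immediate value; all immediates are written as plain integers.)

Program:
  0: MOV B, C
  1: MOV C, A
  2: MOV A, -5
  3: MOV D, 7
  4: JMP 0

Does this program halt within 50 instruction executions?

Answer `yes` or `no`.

Answer: no

Derivation:
Step 1: PC=0 exec 'MOV B, C'. After: A=0 B=0 C=0 D=0 ZF=0 PC=1
Step 2: PC=1 exec 'MOV C, A'. After: A=0 B=0 C=0 D=0 ZF=0 PC=2
Step 3: PC=2 exec 'MOV A, -5'. After: A=-5 B=0 C=0 D=0 ZF=0 PC=3
Step 4: PC=3 exec 'MOV D, 7'. After: A=-5 B=0 C=0 D=7 ZF=0 PC=4
Step 5: PC=4 exec 'JMP 0'. After: A=-5 B=0 C=0 D=7 ZF=0 PC=0
Step 6: PC=0 exec 'MOV B, C'. After: A=-5 B=0 C=0 D=7 ZF=0 PC=1
Step 7: PC=1 exec 'MOV C, A'. After: A=-5 B=0 C=-5 D=7 ZF=0 PC=2
Step 8: PC=2 exec 'MOV A, -5'. After: A=-5 B=0 C=-5 D=7 ZF=0 PC=3
Step 9: PC=3 exec 'MOV D, 7'. After: A=-5 B=0 C=-5 D=7 ZF=0 PC=4
Step 10: PC=4 exec 'JMP 0'. After: A=-5 B=0 C=-5 D=7 ZF=0 PC=0
Step 11: PC=0 exec 'MOV B, C'. After: A=-5 B=-5 C=-5 D=7 ZF=0 PC=1
Step 12: PC=1 exec 'MOV C, A'. After: A=-5 B=-5 C=-5 D=7 ZF=0 PC=2
Step 13: PC=2 exec 'MOV A, -5'. After: A=-5 B=-5 C=-5 D=7 ZF=0 PC=3
Step 14: PC=3 exec 'MOV D, 7'. After: A=-5 B=-5 C=-5 D=7 ZF=0 PC=4
Step 15: PC=4 exec 'JMP 0'. After: A=-5 B=-5 C=-5 D=7 ZF=0 PC=0
Step 16: PC=0 exec 'MOV B, C'. After: A=-5 B=-5 C=-5 D=7 ZF=0 PC=1
State after step 16 equals state after step 11: the program is in a cycle of length 5 and will never halt.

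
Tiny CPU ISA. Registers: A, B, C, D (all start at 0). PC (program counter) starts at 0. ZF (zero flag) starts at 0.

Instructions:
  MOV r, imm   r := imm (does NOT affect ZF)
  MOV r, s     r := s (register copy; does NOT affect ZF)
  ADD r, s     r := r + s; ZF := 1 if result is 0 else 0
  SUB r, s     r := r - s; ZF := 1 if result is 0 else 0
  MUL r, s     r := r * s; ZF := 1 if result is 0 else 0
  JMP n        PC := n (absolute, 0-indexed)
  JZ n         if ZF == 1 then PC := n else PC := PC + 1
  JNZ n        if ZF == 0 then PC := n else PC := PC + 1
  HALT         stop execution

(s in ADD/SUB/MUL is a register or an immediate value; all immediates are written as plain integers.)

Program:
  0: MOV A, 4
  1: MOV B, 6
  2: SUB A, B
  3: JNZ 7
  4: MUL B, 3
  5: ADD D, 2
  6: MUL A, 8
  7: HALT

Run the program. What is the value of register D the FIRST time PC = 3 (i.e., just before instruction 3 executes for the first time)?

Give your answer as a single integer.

Step 1: PC=0 exec 'MOV A, 4'. After: A=4 B=0 C=0 D=0 ZF=0 PC=1
Step 2: PC=1 exec 'MOV B, 6'. After: A=4 B=6 C=0 D=0 ZF=0 PC=2
Step 3: PC=2 exec 'SUB A, B'. After: A=-2 B=6 C=0 D=0 ZF=0 PC=3
First time PC=3: D=0

0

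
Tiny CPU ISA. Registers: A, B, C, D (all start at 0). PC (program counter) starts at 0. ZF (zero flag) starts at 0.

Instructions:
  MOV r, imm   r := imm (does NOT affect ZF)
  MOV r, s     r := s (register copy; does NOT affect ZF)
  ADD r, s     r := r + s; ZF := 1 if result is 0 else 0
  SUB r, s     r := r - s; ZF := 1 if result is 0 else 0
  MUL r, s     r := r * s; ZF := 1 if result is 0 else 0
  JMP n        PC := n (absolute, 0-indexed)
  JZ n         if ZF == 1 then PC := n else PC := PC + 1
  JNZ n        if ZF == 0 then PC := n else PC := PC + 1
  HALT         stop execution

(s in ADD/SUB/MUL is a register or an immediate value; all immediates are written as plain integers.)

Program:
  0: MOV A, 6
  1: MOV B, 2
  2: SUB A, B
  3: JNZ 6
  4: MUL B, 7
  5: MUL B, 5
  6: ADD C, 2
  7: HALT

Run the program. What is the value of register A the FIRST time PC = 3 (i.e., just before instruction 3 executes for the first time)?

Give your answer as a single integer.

Step 1: PC=0 exec 'MOV A, 6'. After: A=6 B=0 C=0 D=0 ZF=0 PC=1
Step 2: PC=1 exec 'MOV B, 2'. After: A=6 B=2 C=0 D=0 ZF=0 PC=2
Step 3: PC=2 exec 'SUB A, B'. After: A=4 B=2 C=0 D=0 ZF=0 PC=3
First time PC=3: A=4

4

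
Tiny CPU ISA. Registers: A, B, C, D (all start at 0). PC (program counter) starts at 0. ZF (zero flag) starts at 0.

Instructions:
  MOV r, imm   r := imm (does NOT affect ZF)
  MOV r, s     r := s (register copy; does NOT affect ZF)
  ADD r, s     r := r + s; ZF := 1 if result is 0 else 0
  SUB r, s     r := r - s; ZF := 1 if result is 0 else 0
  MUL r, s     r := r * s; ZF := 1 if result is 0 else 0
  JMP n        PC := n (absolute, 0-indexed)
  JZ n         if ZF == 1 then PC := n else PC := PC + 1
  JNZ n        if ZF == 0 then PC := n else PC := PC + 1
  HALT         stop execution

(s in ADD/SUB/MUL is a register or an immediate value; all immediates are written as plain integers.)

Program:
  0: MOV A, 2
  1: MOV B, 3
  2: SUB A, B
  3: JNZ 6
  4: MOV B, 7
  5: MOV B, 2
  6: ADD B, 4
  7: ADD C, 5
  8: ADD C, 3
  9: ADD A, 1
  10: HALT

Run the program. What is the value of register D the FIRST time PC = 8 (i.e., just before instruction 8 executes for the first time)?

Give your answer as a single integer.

Step 1: PC=0 exec 'MOV A, 2'. After: A=2 B=0 C=0 D=0 ZF=0 PC=1
Step 2: PC=1 exec 'MOV B, 3'. After: A=2 B=3 C=0 D=0 ZF=0 PC=2
Step 3: PC=2 exec 'SUB A, B'. After: A=-1 B=3 C=0 D=0 ZF=0 PC=3
Step 4: PC=3 exec 'JNZ 6'. After: A=-1 B=3 C=0 D=0 ZF=0 PC=6
Step 5: PC=6 exec 'ADD B, 4'. After: A=-1 B=7 C=0 D=0 ZF=0 PC=7
Step 6: PC=7 exec 'ADD C, 5'. After: A=-1 B=7 C=5 D=0 ZF=0 PC=8
First time PC=8: D=0

0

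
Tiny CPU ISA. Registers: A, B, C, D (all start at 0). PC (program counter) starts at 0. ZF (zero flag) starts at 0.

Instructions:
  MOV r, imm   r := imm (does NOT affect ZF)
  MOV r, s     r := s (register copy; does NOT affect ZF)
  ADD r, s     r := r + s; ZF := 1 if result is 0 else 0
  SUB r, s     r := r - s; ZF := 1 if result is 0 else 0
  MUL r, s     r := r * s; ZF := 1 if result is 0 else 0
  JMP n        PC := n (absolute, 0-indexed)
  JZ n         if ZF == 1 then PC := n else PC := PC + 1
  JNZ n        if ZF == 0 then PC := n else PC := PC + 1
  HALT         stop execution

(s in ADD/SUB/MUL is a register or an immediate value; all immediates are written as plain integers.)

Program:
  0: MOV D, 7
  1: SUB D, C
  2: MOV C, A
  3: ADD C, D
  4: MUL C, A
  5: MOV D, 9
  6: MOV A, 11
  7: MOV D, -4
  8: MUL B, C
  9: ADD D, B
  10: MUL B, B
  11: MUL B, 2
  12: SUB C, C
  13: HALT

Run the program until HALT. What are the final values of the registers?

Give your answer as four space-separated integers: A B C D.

Answer: 11 0 0 -4

Derivation:
Step 1: PC=0 exec 'MOV D, 7'. After: A=0 B=0 C=0 D=7 ZF=0 PC=1
Step 2: PC=1 exec 'SUB D, C'. After: A=0 B=0 C=0 D=7 ZF=0 PC=2
Step 3: PC=2 exec 'MOV C, A'. After: A=0 B=0 C=0 D=7 ZF=0 PC=3
Step 4: PC=3 exec 'ADD C, D'. After: A=0 B=0 C=7 D=7 ZF=0 PC=4
Step 5: PC=4 exec 'MUL C, A'. After: A=0 B=0 C=0 D=7 ZF=1 PC=5
Step 6: PC=5 exec 'MOV D, 9'. After: A=0 B=0 C=0 D=9 ZF=1 PC=6
Step 7: PC=6 exec 'MOV A, 11'. After: A=11 B=0 C=0 D=9 ZF=1 PC=7
Step 8: PC=7 exec 'MOV D, -4'. After: A=11 B=0 C=0 D=-4 ZF=1 PC=8
Step 9: PC=8 exec 'MUL B, C'. After: A=11 B=0 C=0 D=-4 ZF=1 PC=9
Step 10: PC=9 exec 'ADD D, B'. After: A=11 B=0 C=0 D=-4 ZF=0 PC=10
Step 11: PC=10 exec 'MUL B, B'. After: A=11 B=0 C=0 D=-4 ZF=1 PC=11
Step 12: PC=11 exec 'MUL B, 2'. After: A=11 B=0 C=0 D=-4 ZF=1 PC=12
Step 13: PC=12 exec 'SUB C, C'. After: A=11 B=0 C=0 D=-4 ZF=1 PC=13
Step 14: PC=13 exec 'HALT'. After: A=11 B=0 C=0 D=-4 ZF=1 PC=13 HALTED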